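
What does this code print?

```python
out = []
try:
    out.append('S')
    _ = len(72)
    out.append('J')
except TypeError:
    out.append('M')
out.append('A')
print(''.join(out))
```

Execution trace: 'S' (try body) → 'M' (except TypeError) → 'A' (after the try/except). Output: SMA

Answer: SMA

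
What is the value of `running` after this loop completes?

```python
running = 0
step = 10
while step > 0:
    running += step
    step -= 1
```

Sum 10 down to 1
`running` takes the values: 0 → 10 → 19 → 27 → 34 → 40 → 45 → 49 → 52 → 54 → 55

Answer: 55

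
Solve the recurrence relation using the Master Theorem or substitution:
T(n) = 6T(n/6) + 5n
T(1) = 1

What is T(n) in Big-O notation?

By Master Theorem: a=6, b=6, f(n)=5n. Since log_6(6) = 1 and f(n) = Θ(n^1), Case 2 applies. T(n) = O(n log n).

Answer: O(n log n)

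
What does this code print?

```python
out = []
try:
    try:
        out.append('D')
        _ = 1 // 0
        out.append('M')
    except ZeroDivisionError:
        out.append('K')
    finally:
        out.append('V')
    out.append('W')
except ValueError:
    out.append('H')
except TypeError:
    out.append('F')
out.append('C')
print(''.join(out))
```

Execution trace: 'D' (inner try body) → 'K' (inner except ZeroDivisionError) → 'V' (inner finally) → 'W' (try body, no exception) → 'C' (after the try/except). Output: DKVWC

Answer: DKVWC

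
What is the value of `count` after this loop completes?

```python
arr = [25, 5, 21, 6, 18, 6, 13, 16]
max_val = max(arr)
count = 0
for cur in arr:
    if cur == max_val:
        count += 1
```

Count of max value 25 in [25, 5, 21, 6, 18, 6, 13, 16]
`count` takes the values: 0 → 1

Answer: 1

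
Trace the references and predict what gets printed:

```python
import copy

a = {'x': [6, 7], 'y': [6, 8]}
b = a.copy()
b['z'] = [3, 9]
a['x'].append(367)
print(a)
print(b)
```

Key concept: shallow copy of dict with mutable values.
Step by step:
`a = {'x': [6, 7], 'y': [6, 8]}` → a = {'x': [6, 7], 'y': [6, 8]}
`b = a.copy()` → b = {'x': [6, 7], 'y': [6, 8]}
`b['z'] = [3, 9]` → b = {'x': [6, 7], 'y': [6, 8], 'z': [3, 9]}
`a['x'].append(367)` → a = {'x': [6, 7, 367], 'y': [6, 8]}; b = {'x': [6, 7, 367], 'y': [6, 8], 'z': [3, 9]}
`print(a)` → prints {'x': [6, 7, 367], 'y': [6, 8]}
`print(b)` → prints {'x': [6, 7, 367], 'y': [6, 8], 'z': [3, 9]}

Answer:
{'x': [6, 7, 367], 'y': [6, 8]}
{'x': [6, 7, 367], 'y': [6, 8], 'z': [3, 9]}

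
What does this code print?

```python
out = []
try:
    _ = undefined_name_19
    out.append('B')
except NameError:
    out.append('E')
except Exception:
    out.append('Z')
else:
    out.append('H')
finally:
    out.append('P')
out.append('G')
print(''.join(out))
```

Execution trace: 'E' (except NameError) → 'P' (finally) → 'G' (after the try/except). Output: EPG

Answer: EPG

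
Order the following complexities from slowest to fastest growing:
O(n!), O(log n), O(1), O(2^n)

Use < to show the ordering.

Ordered by growth rate: O(1) < O(log n) < O(2^n) < O(n!)

Answer: O(1) < O(log n) < O(2^n) < O(n!)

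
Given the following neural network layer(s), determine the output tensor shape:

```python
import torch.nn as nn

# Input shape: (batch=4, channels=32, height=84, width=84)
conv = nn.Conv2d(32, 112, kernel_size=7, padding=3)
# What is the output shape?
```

Input: (4, 32, 84, 84) -> Output: (4, 112, 84, 84)

Answer: (4, 112, 84, 84)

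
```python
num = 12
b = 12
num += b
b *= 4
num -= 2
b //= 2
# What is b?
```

Trace:
`num = 12` → num = 12
`b = 12` → b = 12
`num += b` → num = 24
`b *= 4` → b = 48
`num -= 2` → num = 22
`b //= 2` → b = 24
So b = 24

Answer: 24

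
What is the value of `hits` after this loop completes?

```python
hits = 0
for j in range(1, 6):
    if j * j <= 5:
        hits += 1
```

Count numbers where j² ≤ 5
`hits` takes the values: 0 → 1 → 2

Answer: 2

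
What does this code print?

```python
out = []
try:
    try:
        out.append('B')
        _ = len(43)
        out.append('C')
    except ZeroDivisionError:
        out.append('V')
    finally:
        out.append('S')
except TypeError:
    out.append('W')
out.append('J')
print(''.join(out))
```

Execution trace: 'B' (inner try body) → 'S' (inner finally) → 'W' (outer except TypeError) → 'J' (after the try/except). Output: BSWJ

Answer: BSWJ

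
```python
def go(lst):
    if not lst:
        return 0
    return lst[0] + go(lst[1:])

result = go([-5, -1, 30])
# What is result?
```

(-5) + (-1) + 30 + 0 = 24

Answer: 24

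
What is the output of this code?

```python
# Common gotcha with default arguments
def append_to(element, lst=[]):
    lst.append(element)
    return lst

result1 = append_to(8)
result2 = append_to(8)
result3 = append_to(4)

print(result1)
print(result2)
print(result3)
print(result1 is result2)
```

Key concept: mutable default argument gotcha.
Step by step:
`result1 = append_to(8)` → result1 = [8]
`result2 = append_to(8)` → result1 = [8, 8] (same object as result2); result2 = [8, 8] (same object as result1)
`result3 = append_to(4)` → result1 = [8, 8, 4] (same object as result2, result3); result2 = [8, 8, 4] (same object as result1, result3); result3 = [8, 8, 4] (same object as result1, result2)
`print(result1)` → prints [8, 8, 4]
`print(result2)` → prints [8, 8, 4]
`print(result3)` → prints [8, 8, 4]
`print(result1 is result2)` → prints True

Answer:
[8, 8, 4]
[8, 8, 4]
[8, 8, 4]
True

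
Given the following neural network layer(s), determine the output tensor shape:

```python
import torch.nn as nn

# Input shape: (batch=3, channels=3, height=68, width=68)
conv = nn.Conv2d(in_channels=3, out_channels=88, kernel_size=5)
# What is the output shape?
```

Input: (3, 3, 68, 68) -> Output: (3, 88, 64, 64)

Answer: (3, 88, 64, 64)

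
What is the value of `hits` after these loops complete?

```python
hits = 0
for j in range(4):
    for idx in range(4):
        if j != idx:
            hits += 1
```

4² - 4 (exclude diagonal)
`hits` takes the values: 0 → 1 → 2 → 3 → 4 → 5 → 6 → 7 → 8 → 9 → 10 → 11 → 12

Answer: 12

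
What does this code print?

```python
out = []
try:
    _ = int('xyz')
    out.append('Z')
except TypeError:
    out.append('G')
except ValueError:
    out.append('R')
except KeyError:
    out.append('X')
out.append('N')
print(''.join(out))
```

Execution trace: 'R' (except ValueError) → 'N' (after the try/except). Output: RN

Answer: RN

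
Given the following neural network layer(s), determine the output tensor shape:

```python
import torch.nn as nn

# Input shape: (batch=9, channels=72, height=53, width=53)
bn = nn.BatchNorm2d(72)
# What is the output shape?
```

Input: (9, 72, 53, 53) -> Output: (9, 72, 53, 53)

Answer: (9, 72, 53, 53)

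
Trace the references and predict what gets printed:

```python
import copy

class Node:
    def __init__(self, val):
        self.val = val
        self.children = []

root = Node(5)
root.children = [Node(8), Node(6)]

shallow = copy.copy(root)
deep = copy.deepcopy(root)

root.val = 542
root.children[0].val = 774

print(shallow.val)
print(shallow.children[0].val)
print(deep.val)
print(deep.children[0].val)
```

Key concept: deep copy with custom objects.
Step by step:
`root = Node(5)` → root = Node(val=5, children=[])
`root.children = [Node(8), Node(6)]` → root = Node(val=5, children=[Node(val=8, children=[]), Node(val=6, children=[])])
`shallow = copy.copy(root)` → shallow = Node(val=5, children=[Node(val=8, children=[]), Node(val=6, children=[])])
`deep = copy.deepcopy(root)` → deep = Node(val=5, children=[Node(val=8, children=[]), Node(val=6, children=[])])
`root.val = 542` → root = Node(val=542, children=[Node(val=8, children=[]), Node(val=6, children=[])])
`root.children[0].val = 774` → root = Node(val=542, children=[Node(val=774, children=[]), Node(val=6, children=[])]); shallow = Node(val=5, children=[Node(val=774, children=[]), Node(val=6, children=[])])
`print(shallow.val)` → prints 5
`print(shallow.children[0].val)` → prints 774
`print(deep.val)` → prints 5
`print(deep.children[0].val)` → prints 8

Answer:
5
774
5
8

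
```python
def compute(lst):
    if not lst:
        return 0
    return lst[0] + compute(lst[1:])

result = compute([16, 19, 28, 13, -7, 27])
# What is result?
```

16 + 19 + 28 + 13 + (-7) + 27 + 0 = 96

Answer: 96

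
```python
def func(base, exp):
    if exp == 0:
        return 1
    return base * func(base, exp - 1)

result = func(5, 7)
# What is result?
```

func(5, 7) = 5 * 5 * 5 * 5 * 5 * 5 * 5 = 78125

Answer: 78125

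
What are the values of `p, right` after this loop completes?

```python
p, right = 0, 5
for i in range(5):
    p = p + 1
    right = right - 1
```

p goes 0→5, right goes 5→0
`p, right` takes the values: (0, 5) → (1, 5) → (1, 4) → (2, 4) → (2, 3) → (3, 3) → (3, 2) → (4, 2) → (4, 1) → (5, 1) → (5, 0)

Answer: 5, 0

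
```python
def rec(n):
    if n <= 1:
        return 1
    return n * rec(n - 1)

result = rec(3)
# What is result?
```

rec(3) = 3 * 2 * 1 = 6

Answer: 6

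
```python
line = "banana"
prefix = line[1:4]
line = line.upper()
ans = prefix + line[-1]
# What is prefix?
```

Trace:
`line = "banana"` → line = 'banana'
`prefix = line[1:4]` → prefix = 'ana'
`line = line.upper()` → line = 'BANANA'
`ans = prefix + line[-1]` → ans = 'anaA'
So prefix = 'ana'

Answer: 'ana'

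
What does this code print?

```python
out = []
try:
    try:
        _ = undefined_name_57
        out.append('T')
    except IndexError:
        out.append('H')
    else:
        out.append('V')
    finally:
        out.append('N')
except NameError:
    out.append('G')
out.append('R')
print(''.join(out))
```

Execution trace: 'N' (finally) → 'G' (outer except NameError) → 'R' (after the try/except). Output: NGR

Answer: NGR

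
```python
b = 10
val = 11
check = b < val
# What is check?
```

Trace:
`b = 10` → b = 10
`val = 11` → val = 11
`check = b < val` → check = True
So check = True

Answer: True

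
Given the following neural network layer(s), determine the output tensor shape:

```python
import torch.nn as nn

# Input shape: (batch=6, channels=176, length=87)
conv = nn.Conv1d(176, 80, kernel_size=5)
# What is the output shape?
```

Input: (6, 176, 87) -> Output: (6, 80, 83)

Answer: (6, 80, 83)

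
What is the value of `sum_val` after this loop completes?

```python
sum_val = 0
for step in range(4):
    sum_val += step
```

Sum of 0 to 3 = 6
`sum_val` takes the values: 0 → 1 → 3 → 6

Answer: 6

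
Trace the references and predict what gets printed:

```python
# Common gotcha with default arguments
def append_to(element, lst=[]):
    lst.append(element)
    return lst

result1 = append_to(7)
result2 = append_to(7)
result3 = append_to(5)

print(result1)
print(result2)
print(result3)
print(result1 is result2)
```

Key concept: mutable default argument gotcha.
Step by step:
`result1 = append_to(7)` → result1 = [7]
`result2 = append_to(7)` → result1 = [7, 7] (same object as result2); result2 = [7, 7] (same object as result1)
`result3 = append_to(5)` → result1 = [7, 7, 5] (same object as result2, result3); result2 = [7, 7, 5] (same object as result1, result3); result3 = [7, 7, 5] (same object as result1, result2)
`print(result1)` → prints [7, 7, 5]
`print(result2)` → prints [7, 7, 5]
`print(result3)` → prints [7, 7, 5]
`print(result1 is result2)` → prints True

Answer:
[7, 7, 5]
[7, 7, 5]
[7, 7, 5]
True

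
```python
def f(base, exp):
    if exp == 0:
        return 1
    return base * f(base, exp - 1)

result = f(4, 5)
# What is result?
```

f(4, 5) = 4 * 4 * 4 * 4 * 4 = 1024

Answer: 1024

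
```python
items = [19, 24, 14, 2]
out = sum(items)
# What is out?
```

Trace:
`items = [19, 24, 14, 2]` → items = [19, 24, 14, 2]
`out = sum(items)` → out = 59
So out = 59

Answer: 59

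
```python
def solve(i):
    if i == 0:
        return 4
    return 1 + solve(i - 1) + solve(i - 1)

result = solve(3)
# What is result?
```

solve(i) = 1 + 2·solve(i-1), solve(0)=4. Closed form: (4+1)·2^3 - 1 = 39.

Answer: 39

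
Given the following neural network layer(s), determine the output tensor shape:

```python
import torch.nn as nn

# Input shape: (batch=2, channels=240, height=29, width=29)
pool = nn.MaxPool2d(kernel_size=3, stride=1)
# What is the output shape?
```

Input: (2, 240, 29, 29) -> Output: (2, 240, 27, 27)

Answer: (2, 240, 27, 27)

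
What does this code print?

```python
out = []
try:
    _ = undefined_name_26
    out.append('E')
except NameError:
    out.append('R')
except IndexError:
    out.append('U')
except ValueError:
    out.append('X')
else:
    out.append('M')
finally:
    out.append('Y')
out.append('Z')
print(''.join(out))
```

Execution trace: 'R' (except NameError) → 'Y' (finally) → 'Z' (after the try/except). Output: RYZ

Answer: RYZ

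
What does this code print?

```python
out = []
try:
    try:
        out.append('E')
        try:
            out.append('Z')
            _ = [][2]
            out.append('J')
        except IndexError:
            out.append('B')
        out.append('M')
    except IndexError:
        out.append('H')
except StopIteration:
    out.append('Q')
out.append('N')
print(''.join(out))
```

Execution trace: 'E' (try body) → 'Z' (inner try body) → 'B' (inner except IndexError) → 'M' (try body, no exception) → 'N' (after the try/except). Output: EZBMN

Answer: EZBMN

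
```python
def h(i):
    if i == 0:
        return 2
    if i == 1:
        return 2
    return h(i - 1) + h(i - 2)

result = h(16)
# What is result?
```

Build up from base cases: h(0)=2, h(1)=2, h(2)=4, h(3)=6, h(4)=10, h(5)=16, h(6)=26, ..., h(16)=3194

Answer: 3194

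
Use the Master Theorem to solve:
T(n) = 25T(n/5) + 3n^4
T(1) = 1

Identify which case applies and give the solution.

a=25, b=5, f(n)=3n^4. log_5(25) = 2. Since c=4 > 2 and the regularity condition holds (25(n/5)^4 = (25/5^4)n^4 with 25/5^4 < 1), Case 3 applies: T(n) = Θ(f(n)) = O(n^4).

Answer: O(n^4) - Case 3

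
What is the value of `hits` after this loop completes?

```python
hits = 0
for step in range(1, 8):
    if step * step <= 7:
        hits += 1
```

Count numbers where step² ≤ 7
`hits` takes the values: 0 → 1 → 2

Answer: 2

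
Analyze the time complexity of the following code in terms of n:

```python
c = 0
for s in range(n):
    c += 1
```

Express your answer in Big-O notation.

Each loop level contributes: n. Multiplying the contributions gives O(n).

Answer: O(n)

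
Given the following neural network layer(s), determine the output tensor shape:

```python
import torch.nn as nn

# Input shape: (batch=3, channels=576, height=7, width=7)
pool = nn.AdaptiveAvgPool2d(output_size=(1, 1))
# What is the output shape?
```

Input: (3, 576, 7, 7) -> Output: (3, 576, 1, 1)

Answer: (3, 576, 1, 1)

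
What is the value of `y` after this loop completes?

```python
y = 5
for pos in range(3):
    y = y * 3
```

Multiply by 3, 3 times: 5 * 3^3 = 135
`y` takes the values: 5 → 15 → 45 → 135

Answer: 135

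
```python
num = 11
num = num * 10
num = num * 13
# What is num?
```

Trace:
`num = 11` → num = 11
`num = num * 10` → num = 110
`num = num * 13` → num = 1430
So num = 1430

Answer: 1430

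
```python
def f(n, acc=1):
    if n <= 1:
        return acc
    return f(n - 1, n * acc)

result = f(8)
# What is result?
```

Accumulator trace (n, acc): (8, 1) -> (7, 8) -> (6, 56) -> (5, 336) -> (4, 1680) -> (3, 6720) -> (2, 20160) -> (1, 40320) -> return 40320

Answer: 40320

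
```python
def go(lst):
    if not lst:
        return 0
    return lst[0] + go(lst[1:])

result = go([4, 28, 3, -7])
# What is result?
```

4 + 28 + 3 + (-7) + 0 = 28

Answer: 28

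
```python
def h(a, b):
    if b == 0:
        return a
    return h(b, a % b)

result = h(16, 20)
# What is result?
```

h(16, 20) -> h(20, 16) -> h(16, 4) -> h(4, 0) -> 4

Answer: 4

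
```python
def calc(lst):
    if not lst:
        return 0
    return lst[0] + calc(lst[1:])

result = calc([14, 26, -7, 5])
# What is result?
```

14 + 26 + (-7) + 5 + 0 = 38

Answer: 38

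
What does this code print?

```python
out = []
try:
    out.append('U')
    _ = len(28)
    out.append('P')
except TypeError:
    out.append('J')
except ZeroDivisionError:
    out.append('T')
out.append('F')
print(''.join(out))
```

Execution trace: 'U' (try body) → 'J' (except TypeError) → 'F' (after the try/except). Output: UJF

Answer: UJF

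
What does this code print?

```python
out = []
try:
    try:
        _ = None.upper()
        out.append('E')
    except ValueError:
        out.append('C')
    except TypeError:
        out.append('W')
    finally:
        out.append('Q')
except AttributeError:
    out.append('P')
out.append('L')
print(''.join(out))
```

Execution trace: 'Q' (finally) → 'P' (outer except AttributeError) → 'L' (after the try/except). Output: QPL

Answer: QPL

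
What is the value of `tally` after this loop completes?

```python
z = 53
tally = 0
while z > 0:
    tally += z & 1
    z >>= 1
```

Count set bits in 53 (binary: 0b110101)
`tally` takes the values: 0 → 1 → 2 → 3 → 4

Answer: 4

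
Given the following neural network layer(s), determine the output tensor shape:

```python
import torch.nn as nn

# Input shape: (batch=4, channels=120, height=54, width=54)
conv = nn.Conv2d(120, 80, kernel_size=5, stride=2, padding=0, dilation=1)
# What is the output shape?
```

Input: (4, 120, 54, 54) -> Output: (4, 80, 25, 25)

Answer: (4, 80, 25, 25)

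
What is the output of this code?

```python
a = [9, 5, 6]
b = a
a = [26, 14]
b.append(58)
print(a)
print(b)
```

Key concept: rebinding vs mutation: a is rebound to a new list, b still points at the original.
Step by step:
`a = [9, 5, 6]` → a = [9, 5, 6]
`b = a` → b = [9, 5, 6] (same object as a)
`a = [26, 14]` → a = [26, 14]
`b.append(58)` → b = [9, 5, 6, 58]
`print(a)` → prints [26, 14]
`print(b)` → prints [9, 5, 6, 58]

Answer:
[26, 14]
[9, 5, 6, 58]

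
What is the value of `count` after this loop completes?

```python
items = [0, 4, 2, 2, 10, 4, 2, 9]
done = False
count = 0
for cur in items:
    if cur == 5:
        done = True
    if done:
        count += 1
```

Count elements after first 5 in [0, 4, 2, 2, 10, 4, 2, 9]
`count` takes the values: 0

Answer: 0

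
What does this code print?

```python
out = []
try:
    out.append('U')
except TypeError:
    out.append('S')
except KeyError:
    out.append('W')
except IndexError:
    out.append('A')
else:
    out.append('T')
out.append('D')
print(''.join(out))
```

Execution trace: 'U' (try body, no exception) → 'T' (else) → 'D' (after the try/except). Output: UTD

Answer: UTD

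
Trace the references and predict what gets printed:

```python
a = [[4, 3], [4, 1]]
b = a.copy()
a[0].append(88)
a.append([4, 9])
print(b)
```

Key concept: shallow copy with nested lists.
Step by step:
`a = [[4, 3], [4, 1]]` → a = [[4, 3], [4, 1]]
`b = a.copy()` → b = [[4, 3], [4, 1]]
`a[0].append(88)` → a = [[4, 3, 88], [4, 1]]; b = [[4, 3, 88], [4, 1]]
`a.append([4, 9])` → a = [[4, 3, 88], [4, 1], [4, 9]]
`print(b)` → prints [[4, 3, 88], [4, 1]]

Answer: [[4, 3, 88], [4, 1]]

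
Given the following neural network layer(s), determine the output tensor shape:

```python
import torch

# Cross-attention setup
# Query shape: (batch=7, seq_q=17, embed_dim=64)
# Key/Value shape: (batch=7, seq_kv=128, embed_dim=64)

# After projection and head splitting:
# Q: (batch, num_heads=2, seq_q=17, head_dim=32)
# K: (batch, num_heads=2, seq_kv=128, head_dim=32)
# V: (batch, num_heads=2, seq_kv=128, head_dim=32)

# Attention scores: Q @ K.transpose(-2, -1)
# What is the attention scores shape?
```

Input: (7, 17, 64) -> Output: (7, 2, 17, 128)

Answer: (7, 2, 17, 128)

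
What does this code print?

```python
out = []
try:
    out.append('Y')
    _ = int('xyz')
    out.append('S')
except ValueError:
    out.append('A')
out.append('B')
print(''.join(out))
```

Execution trace: 'Y' (try body) → 'A' (except ValueError) → 'B' (after the try/except). Output: YAB

Answer: YAB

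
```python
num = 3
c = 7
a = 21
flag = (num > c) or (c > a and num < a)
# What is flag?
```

Trace:
`num = 3` → num = 3
`c = 7` → c = 7
`a = 21` → a = 21
`flag = (num > c) or (c > a and num < a)` → flag = False
So flag = False

Answer: False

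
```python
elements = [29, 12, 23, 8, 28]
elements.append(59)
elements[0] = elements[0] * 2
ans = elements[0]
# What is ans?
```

Trace:
`elements = [29, 12, 23, 8, 28]` → elements = [29, 12, 23, 8, 28]
`elements.append(59)` → elements = [29, 12, 23, 8, 28, 59]
`elements[0] = elements[0] * 2` → elements = [58, 12, 23, 8, 28, 59]
`ans = elements[0]` → ans = 58
So ans = 58

Answer: 58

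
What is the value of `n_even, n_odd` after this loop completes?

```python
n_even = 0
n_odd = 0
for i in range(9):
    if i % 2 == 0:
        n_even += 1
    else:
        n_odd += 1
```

Count evens and odds in range(9)
`n_even, n_odd` takes the values: (0, 0) → (1, 0) → (1, 1) → (2, 1) → (2, 2) → (3, 2) → (3, 3) → (4, 3) → (4, 4) → (5, 4)

Answer: 5, 4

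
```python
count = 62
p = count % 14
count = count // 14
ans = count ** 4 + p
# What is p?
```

Trace:
`count = 62` → count = 62
`p = count % 14` → p = 6
`count = count // 14` → count = 4
`ans = count ** 4 + p` → ans = 262
So p = 6

Answer: 6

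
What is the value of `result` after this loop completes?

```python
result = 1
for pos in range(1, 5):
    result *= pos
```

4! = 24
`result` takes the values: 1 → 2 → 6 → 24

Answer: 24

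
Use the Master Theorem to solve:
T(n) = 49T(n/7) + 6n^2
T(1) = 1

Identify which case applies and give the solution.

a=49, b=7, f(n)=6n^2. log_7(49) = 2. Since c=2 = 2, Case 2 applies: T(n) = Θ(n^log_b(a) · log n) = O(n^2 log n).

Answer: O(n^2 log n) - Case 2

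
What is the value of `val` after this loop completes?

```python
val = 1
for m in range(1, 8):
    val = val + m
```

Start at 1, add 1 through 7
`val` takes the values: 1 → 2 → 4 → 7 → 11 → 16 → 22 → 29

Answer: 29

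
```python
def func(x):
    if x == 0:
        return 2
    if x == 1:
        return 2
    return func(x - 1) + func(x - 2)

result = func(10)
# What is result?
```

Build up from base cases: func(0)=2, func(1)=2, func(2)=4, func(3)=6, func(4)=10, func(5)=16, func(6)=26, ..., func(10)=178

Answer: 178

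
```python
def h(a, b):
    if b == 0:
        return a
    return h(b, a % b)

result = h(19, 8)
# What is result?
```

h(19, 8) -> h(8, 3) -> h(3, 2) -> h(2, 1) -> h(1, 0) -> 1

Answer: 1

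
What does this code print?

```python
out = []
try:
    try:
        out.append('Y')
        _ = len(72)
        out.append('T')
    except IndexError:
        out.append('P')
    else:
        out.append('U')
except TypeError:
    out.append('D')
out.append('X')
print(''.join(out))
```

Execution trace: 'Y' (try body) → 'D' (outer except TypeError) → 'X' (after the try/except). Output: YDX

Answer: YDX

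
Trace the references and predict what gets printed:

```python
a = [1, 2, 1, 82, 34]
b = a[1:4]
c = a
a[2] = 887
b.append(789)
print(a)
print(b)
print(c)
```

Key concept: slice vs alias.
Step by step:
`a = [1, 2, 1, 82, 34]` → a = [1, 2, 1, 82, 34]
`b = a[1:4]` → b = [2, 1, 82]
`c = a` → c = [1, 2, 1, 82, 34] (same object as a)
`a[2] = 887` → a = [1, 2, 887, 82, 34] (same object as c); c = [1, 2, 887, 82, 34] (same object as a)
`b.append(789)` → b = [2, 1, 82, 789]
`print(a)` → prints [1, 2, 887, 82, 34]
`print(b)` → prints [2, 1, 82, 789]
`print(c)` → prints [1, 2, 887, 82, 34]

Answer:
[1, 2, 887, 82, 34]
[2, 1, 82, 789]
[1, 2, 887, 82, 34]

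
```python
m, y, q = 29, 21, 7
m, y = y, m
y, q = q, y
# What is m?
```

Trace:
`m, y, q = 29, 21, 7` → m = 29; y = 21; q = 7
`m, y = y, m` → m = 21; y = 29
`y, q = q, y` → y = 7; q = 29
So m = 21

Answer: 21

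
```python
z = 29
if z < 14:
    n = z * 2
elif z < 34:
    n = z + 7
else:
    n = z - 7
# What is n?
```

Trace:
`z = 29` → z = 29
`if z < 14: ...` → z < 14 is False, z < 34 is True → n = 36
So n = 36

Answer: 36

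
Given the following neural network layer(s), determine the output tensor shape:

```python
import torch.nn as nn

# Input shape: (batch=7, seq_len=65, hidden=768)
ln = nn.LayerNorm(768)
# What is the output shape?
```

Input: (7, 65, 768) -> Output: (7, 65, 768)

Answer: (7, 65, 768)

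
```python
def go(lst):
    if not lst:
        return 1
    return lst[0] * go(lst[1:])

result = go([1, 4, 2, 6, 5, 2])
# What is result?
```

Product over [1, 4, 2, 6, 5, 2] = 1 * 4 * 2 * 6 * 5 * 2 = 480

Answer: 480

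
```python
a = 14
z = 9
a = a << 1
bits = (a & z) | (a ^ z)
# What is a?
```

Trace:
`a = 14` → a = 14
`z = 9` → z = 9
`a = a << 1` → a = 28
`bits = (a & z) | (a ^ z)` → bits = 29
So a = 28

Answer: 28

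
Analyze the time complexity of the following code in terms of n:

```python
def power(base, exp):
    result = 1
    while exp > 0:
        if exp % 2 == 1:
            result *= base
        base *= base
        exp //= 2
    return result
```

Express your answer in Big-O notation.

This is Exponentiation by squaring. Time complexity: O(log n).

Answer: O(log n)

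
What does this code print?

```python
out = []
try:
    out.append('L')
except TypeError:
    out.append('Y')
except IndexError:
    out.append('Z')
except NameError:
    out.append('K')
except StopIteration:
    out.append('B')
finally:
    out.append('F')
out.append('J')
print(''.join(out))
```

Execution trace: 'L' (try body, no exception) → 'F' (finally) → 'J' (after the try/except). Output: LFJ

Answer: LFJ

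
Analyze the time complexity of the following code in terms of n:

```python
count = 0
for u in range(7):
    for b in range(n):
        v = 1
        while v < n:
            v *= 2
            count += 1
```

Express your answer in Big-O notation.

Each loop level contributes: 1 × n × log n. Multiplying the contributions gives O(n log n).

Answer: O(n log n)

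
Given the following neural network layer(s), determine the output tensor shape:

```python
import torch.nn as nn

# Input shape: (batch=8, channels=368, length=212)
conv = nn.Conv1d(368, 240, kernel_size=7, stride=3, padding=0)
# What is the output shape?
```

Input: (8, 368, 212) -> Output: (8, 240, 69)

Answer: (8, 240, 69)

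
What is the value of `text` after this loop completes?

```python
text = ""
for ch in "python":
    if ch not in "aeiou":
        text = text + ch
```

Remove vowels from 'python'
`text` takes the values: "" → "p" → "py" → "pyt" → "pyth" → "pythn"

Answer: "pythn"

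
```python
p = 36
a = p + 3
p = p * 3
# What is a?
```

Trace:
`p = 36` → p = 36
`a = p + 3` → a = 39
`p = p * 3` → p = 108
So a = 39

Answer: 39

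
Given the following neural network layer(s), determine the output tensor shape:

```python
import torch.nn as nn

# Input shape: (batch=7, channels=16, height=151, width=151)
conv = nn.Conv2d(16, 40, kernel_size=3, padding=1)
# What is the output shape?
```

Input: (7, 16, 151, 151) -> Output: (7, 40, 151, 151)

Answer: (7, 40, 151, 151)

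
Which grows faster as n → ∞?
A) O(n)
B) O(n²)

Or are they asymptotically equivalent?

O(n) vs O(n²): Higher order terms dominate.

Answer: B) O(n²) grows faster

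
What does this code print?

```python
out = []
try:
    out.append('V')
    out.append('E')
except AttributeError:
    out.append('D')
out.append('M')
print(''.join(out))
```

Execution trace: 'V' (try body) → 'E' (try body, no exception) → 'M' (after the try/except). Output: VEM

Answer: VEM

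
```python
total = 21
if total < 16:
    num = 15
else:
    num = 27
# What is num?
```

Trace:
`total = 21` → total = 21
`if total < 16: ...` → total < 16 is False, take else branch → num = 27
So num = 27

Answer: 27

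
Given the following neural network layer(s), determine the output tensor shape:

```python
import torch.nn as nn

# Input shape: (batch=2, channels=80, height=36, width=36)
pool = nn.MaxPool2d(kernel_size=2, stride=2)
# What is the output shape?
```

Input: (2, 80, 36, 36) -> Output: (2, 80, 18, 18)

Answer: (2, 80, 18, 18)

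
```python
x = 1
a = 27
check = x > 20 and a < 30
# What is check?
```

Trace:
`x = 1` → x = 1
`a = 27` → a = 27
`check = x > 20 and a < 30` → check = False
So check = False

Answer: False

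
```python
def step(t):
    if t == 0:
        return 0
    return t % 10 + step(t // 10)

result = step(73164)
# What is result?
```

Sum of digits of 73164: 4 + 6 + 1 + 3 + 7 = 21

Answer: 21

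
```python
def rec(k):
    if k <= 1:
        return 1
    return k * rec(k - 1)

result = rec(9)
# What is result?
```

rec(9) = 9 * 8 * 7 * 6 * 5 * 4 * 3 * 2 * 1 = 362880

Answer: 362880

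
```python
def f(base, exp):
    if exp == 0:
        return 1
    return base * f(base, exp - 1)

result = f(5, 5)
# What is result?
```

f(5, 5) = 5 * 5 * 5 * 5 * 5 = 3125

Answer: 3125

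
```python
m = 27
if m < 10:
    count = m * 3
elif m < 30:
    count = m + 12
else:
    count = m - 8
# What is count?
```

Trace:
`m = 27` → m = 27
`if m < 10: ...` → m < 10 is False, m < 30 is True → count = 39
So count = 39

Answer: 39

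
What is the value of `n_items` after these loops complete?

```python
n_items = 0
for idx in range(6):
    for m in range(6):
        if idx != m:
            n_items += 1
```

6² - 6 (exclude diagonal)
`n_items` takes the values: 0 → 1 → 2 → 3 → 4 → 5 → 6 → 7 → 8 → 9 → 10 → 11 → 12 → 13 → 14 → 15 → 16 → 17 → 18 → 19 → 20 → 21 → 22 → 23 → 24 → 25 → 26 → 27 → 28 → 29 → 30

Answer: 30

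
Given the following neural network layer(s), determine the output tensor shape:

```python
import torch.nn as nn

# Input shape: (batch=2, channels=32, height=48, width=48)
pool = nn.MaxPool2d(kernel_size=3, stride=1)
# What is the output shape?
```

Input: (2, 32, 48, 48) -> Output: (2, 32, 46, 46)

Answer: (2, 32, 46, 46)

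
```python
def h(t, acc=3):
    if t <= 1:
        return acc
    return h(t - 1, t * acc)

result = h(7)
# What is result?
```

Accumulator trace (n, acc): (7, 3) -> (6, 21) -> (5, 126) -> (4, 630) -> (3, 2520) -> (2, 7560) -> (1, 15120) -> return 15120

Answer: 15120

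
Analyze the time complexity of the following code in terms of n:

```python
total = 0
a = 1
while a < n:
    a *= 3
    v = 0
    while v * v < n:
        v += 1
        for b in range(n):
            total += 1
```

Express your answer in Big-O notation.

Each loop level contributes: log n × √n × n. Multiplying the contributions gives O(n√n log n).

Answer: O(n√n log n)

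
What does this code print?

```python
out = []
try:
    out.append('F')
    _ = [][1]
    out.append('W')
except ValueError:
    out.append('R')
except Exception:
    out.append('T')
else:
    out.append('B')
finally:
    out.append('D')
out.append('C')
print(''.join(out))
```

Execution trace: 'F' (try body) → 'T' (except Exception) → 'D' (finally) → 'C' (after the try/except). Output: FTDC

Answer: FTDC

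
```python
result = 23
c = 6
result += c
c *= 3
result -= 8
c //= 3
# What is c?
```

Trace:
`result = 23` → result = 23
`c = 6` → c = 6
`result += c` → result = 29
`c *= 3` → c = 18
`result -= 8` → result = 21
`c //= 3` → c = 6
So c = 6

Answer: 6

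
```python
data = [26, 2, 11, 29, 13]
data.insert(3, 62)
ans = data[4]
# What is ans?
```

Trace:
`data = [26, 2, 11, 29, 13]` → data = [26, 2, 11, 29, 13]
`data.insert(3, 62)` → data = [26, 2, 11, 62, 29, 13]
`ans = data[4]` → ans = 29
So ans = 29

Answer: 29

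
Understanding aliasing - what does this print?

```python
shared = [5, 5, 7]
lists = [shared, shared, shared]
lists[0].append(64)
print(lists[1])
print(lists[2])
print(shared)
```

Key concept: list of same reference.
Step by step:
`shared = [5, 5, 7]` → shared = [5, 5, 7]
`lists = [shared, shared, shared]` → lists = [[5, 5, 7], [5, 5, 7], [5, 5, 7]]
`lists[0].append(64)` → shared = [5, 5, 7, 64]; lists = [[5, 5, 7, 64], [5, 5, 7, 64], [5, 5, 7, 64]]
`print(lists[1])` → prints [5, 5, 7, 64]
`print(lists[2])` → prints [5, 5, 7, 64]
`print(shared)` → prints [5, 5, 7, 64]

Answer:
[5, 5, 7, 64]
[5, 5, 7, 64]
[5, 5, 7, 64]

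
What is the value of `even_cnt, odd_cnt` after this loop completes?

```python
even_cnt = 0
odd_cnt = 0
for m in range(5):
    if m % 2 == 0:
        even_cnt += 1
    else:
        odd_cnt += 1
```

Count evens and odds in range(5)
`even_cnt, odd_cnt` takes the values: (0, 0) → (1, 0) → (1, 1) → (2, 1) → (2, 2) → (3, 2)

Answer: 3, 2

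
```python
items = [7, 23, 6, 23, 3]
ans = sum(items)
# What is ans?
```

Trace:
`items = [7, 23, 6, 23, 3]` → items = [7, 23, 6, 23, 3]
`ans = sum(items)` → ans = 62
So ans = 62

Answer: 62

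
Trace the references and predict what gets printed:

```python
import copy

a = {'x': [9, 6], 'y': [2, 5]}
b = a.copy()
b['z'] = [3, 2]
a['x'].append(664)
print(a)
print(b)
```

Key concept: shallow copy of dict with mutable values.
Step by step:
`a = {'x': [9, 6], 'y': [2, 5]}` → a = {'x': [9, 6], 'y': [2, 5]}
`b = a.copy()` → b = {'x': [9, 6], 'y': [2, 5]}
`b['z'] = [3, 2]` → b = {'x': [9, 6], 'y': [2, 5], 'z': [3, 2]}
`a['x'].append(664)` → a = {'x': [9, 6, 664], 'y': [2, 5]}; b = {'x': [9, 6, 664], 'y': [2, 5], 'z': [3, 2]}
`print(a)` → prints {'x': [9, 6, 664], 'y': [2, 5]}
`print(b)` → prints {'x': [9, 6, 664], 'y': [2, 5], 'z': [3, 2]}

Answer:
{'x': [9, 6, 664], 'y': [2, 5]}
{'x': [9, 6, 664], 'y': [2, 5], 'z': [3, 2]}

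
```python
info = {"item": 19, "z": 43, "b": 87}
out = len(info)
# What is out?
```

Trace:
`info = {"item": 19, "z": 43, "b": 87}` → info = {'item': 19, 'z': 43, 'b': 87}
`out = len(info)` → out = 3
So out = 3

Answer: 3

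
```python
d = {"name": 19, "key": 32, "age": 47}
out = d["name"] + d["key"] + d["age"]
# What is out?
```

Trace:
`d = {"name": 19, "key": 32, "age": 47}` → d = {'name': 19, 'key': 32, 'age': 47}
`out = d["name"] + d["key"] + d["age"]` → out = 98
So out = 98

Answer: 98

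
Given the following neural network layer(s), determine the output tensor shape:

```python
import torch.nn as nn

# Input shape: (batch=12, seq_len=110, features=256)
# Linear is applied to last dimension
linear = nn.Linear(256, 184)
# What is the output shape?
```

Input: (12, 110, 256) -> Output: (12, 110, 184)

Answer: (12, 110, 184)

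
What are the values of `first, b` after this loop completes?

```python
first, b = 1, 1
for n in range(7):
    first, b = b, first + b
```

Fibonacci: after 7 iterations
`first, b` takes the values: (1, 1) → (1, 2) → (2, 3) → (3, 5) → (5, 8) → (8, 13) → (13, 21) → (21, 34)

Answer: 21, 34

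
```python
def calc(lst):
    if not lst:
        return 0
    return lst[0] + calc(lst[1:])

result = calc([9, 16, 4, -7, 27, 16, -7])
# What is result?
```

9 + 16 + 4 + (-7) + 27 + 16 + (-7) + 0 = 58

Answer: 58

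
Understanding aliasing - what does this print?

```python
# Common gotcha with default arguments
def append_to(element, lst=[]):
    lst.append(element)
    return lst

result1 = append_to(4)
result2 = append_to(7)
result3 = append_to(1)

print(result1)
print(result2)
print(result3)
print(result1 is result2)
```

Key concept: mutable default argument gotcha.
Step by step:
`result1 = append_to(4)` → result1 = [4]
`result2 = append_to(7)` → result1 = [4, 7] (same object as result2); result2 = [4, 7] (same object as result1)
`result3 = append_to(1)` → result1 = [4, 7, 1] (same object as result2, result3); result2 = [4, 7, 1] (same object as result1, result3); result3 = [4, 7, 1] (same object as result1, result2)
`print(result1)` → prints [4, 7, 1]
`print(result2)` → prints [4, 7, 1]
`print(result3)` → prints [4, 7, 1]
`print(result1 is result2)` → prints True

Answer:
[4, 7, 1]
[4, 7, 1]
[4, 7, 1]
True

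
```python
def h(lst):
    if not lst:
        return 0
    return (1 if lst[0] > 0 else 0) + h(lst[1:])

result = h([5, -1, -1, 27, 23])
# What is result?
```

Count of positive elements in [5, -1, -1, 27, 23] = 3

Answer: 3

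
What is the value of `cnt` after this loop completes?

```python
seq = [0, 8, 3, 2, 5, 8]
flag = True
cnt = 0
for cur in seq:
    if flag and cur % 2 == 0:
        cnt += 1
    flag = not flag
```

Count even values at even positions
`cnt` takes the values: 0 → 1

Answer: 1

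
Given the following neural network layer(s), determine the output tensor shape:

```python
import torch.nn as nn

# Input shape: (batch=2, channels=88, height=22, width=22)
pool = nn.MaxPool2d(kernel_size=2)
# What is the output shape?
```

Input: (2, 88, 22, 22) -> Output: (2, 88, 11, 11)

Answer: (2, 88, 11, 11)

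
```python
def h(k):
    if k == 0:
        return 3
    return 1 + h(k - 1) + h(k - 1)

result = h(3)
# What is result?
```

h(k) = 1 + 2·h(k-1), h(0)=3. Closed form: (3+1)·2^3 - 1 = 31.

Answer: 31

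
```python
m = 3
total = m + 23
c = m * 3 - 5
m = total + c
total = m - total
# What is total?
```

Trace:
`m = 3` → m = 3
`total = m + 23` → total = 26
`c = m * 3 - 5` → c = 4
`m = total + c` → m = 30
`total = m - total` → total = 4
So total = 4

Answer: 4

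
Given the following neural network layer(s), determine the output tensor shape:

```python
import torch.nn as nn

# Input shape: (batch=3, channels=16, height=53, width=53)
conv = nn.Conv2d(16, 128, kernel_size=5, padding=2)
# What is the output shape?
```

Input: (3, 16, 53, 53) -> Output: (3, 128, 53, 53)

Answer: (3, 128, 53, 53)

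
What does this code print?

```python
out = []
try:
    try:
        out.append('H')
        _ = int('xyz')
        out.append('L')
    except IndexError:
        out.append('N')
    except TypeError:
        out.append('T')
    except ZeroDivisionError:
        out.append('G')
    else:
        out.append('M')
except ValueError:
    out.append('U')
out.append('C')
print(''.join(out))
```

Execution trace: 'H' (try body) → 'U' (outer except ValueError) → 'C' (after the try/except). Output: HUC

Answer: HUC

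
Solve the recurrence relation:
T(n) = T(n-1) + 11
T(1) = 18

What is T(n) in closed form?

Unrolling: T(n) = T(1) + 11·(n-1) = 18 + 11(n-1) = 11n + 7.

Answer: T(n) = 11n + 7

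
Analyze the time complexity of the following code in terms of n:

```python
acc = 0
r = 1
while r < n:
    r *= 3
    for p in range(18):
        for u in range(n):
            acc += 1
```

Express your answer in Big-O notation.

Each loop level contributes: log n × 1 × n. Multiplying the contributions gives O(n log n).

Answer: O(n log n)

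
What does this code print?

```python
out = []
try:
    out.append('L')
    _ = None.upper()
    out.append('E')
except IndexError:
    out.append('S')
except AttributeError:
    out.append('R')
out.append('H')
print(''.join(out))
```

Execution trace: 'L' (try body) → 'R' (except AttributeError) → 'H' (after the try/except). Output: LRH

Answer: LRH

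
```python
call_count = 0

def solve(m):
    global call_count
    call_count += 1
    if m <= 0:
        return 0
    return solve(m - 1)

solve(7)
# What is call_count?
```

Linear recursion stepping by 1: 8 calls from m=7 down to ≤0.

Answer: 8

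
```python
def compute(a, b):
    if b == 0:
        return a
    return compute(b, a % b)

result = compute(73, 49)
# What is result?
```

compute(73, 49) -> compute(49, 24) -> compute(24, 1) -> compute(1, 0) -> 1

Answer: 1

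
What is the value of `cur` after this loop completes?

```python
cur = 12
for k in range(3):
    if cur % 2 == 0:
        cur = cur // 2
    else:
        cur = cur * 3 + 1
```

Collatz-style transformation from 12
`cur` takes the values: 12 → 6 → 3 → 10

Answer: 10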